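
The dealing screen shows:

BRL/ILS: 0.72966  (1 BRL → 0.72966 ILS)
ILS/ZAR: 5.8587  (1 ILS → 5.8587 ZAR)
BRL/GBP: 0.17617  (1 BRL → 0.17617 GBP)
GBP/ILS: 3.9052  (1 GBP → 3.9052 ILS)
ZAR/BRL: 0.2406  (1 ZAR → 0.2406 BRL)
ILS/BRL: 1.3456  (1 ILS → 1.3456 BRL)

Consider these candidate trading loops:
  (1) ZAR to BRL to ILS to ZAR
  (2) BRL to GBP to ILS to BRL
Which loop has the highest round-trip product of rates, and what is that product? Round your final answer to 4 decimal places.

1.0285

(1) 0.2406 × 0.72966 × 5.8587 = 1.02853
(2) 0.17617 × 3.9052 × 1.3456 = 0.92574
Highest is cycle (1) at 1.0285 (>1, arbitrage).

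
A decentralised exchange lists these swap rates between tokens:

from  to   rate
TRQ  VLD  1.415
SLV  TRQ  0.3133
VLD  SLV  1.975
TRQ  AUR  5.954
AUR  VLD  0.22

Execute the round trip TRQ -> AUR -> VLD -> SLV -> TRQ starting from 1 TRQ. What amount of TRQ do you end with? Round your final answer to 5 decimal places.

0.81051

1 TRQ × 5.954 = 5.954 AUR
5.954 AUR × 0.22 = 1.30988 VLD
1.30988 VLD × 1.975 = 2.587013 SLV
2.587013 SLV × 0.3133 = 0.8105111729 TRQ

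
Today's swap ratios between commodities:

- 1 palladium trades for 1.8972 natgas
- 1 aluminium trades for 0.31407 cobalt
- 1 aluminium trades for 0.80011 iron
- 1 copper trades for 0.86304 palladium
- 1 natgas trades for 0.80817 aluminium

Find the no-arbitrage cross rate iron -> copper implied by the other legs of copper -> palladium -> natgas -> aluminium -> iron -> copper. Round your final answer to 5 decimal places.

Known legs of the cycle: 0.86304 × 1.8972 × 0.80817 × 0.80011 = 1.0587574130634838656
For no arbitrage the full-cycle product must be 1, so the missing rate is 1 / 1.0587574130634838656 ≈ 0.9445034.

0.94450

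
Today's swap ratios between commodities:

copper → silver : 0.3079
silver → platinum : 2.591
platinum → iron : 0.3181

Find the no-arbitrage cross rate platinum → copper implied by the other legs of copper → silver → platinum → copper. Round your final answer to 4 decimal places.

Known legs of the cycle: 0.3079 × 2.591 = 0.7977689
For no arbitrage the full-cycle product must be 1, so the missing rate is 1 / 0.7977689 ≈ 1.253496.

1.2535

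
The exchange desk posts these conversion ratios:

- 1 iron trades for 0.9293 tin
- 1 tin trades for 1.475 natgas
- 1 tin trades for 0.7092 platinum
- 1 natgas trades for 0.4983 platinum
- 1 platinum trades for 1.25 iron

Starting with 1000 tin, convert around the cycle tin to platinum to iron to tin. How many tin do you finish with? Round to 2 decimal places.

823.82

1000 tin × 0.7092 = 709.2 platinum
709.2 platinum × 1.25 = 886.5 iron
886.5 iron × 0.9293 = 823.82445 tin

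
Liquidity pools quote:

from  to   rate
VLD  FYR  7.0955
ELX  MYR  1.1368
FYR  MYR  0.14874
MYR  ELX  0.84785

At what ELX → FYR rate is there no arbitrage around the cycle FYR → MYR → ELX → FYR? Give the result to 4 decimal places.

Known legs of the cycle: 0.14874 × 0.84785 = 0.126109209
For no arbitrage the full-cycle product must be 1, so the missing rate is 1 / 0.126109209 ≈ 7.929635.

7.9296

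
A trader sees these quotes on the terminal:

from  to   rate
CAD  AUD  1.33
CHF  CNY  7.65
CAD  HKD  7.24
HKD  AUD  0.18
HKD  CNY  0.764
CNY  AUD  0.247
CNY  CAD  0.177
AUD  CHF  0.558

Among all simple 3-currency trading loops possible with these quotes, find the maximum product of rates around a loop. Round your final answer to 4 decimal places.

1.0544

CHF→CNY→AUD→CHF: 7.65 × 0.247 × 0.558 = 1.05437
HKD→CNY→CAD→HKD: 0.764 × 0.177 × 7.24 = 0.97905
Maximum is CHF→CNY→AUD→CHF at 1.0544; arbitrage exists.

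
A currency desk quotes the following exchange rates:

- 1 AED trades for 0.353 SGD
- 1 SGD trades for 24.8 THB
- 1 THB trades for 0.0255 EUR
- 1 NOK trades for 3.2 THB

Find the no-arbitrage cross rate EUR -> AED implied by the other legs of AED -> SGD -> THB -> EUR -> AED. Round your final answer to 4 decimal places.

Known legs of the cycle: 0.353 × 24.8 × 0.0255 = 0.2232372
For no arbitrage the full-cycle product must be 1, so the missing rate is 1 / 0.2232372 ≈ 4.479540.

4.4795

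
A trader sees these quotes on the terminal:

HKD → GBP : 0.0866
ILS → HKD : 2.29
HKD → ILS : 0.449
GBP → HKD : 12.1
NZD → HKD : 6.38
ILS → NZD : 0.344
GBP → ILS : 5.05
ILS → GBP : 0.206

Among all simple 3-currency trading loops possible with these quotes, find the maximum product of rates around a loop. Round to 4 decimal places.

1.1192

GBP→HKD→ILS→GBP: 12.1 × 0.449 × 0.206 = 1.11918
GBP→ILS→HKD→GBP: 5.05 × 2.29 × 0.0866 = 1.00149
HKD→ILS→NZD→HKD: 0.449 × 0.344 × 6.38 = 0.98543
Maximum is GBP→HKD→ILS→GBP at 1.1192; arbitrage exists.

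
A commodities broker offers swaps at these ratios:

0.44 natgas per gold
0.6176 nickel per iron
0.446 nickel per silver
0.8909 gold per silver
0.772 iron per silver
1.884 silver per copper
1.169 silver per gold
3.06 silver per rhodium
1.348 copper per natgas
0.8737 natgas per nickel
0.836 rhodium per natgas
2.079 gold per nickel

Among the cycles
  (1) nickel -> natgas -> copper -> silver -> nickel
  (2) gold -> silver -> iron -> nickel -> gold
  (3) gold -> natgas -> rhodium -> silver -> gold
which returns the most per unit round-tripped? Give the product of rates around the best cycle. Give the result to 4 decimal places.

(1) 0.8737 × 1.348 × 1.884 × 0.446 = 0.98962
(2) 1.169 × 0.772 × 0.6176 × 2.079 = 1.15876
(3) 0.44 × 0.836 × 3.06 × 0.8909 = 1.00279
Highest is cycle (2) at 1.1588 (>1, arbitrage).

1.1588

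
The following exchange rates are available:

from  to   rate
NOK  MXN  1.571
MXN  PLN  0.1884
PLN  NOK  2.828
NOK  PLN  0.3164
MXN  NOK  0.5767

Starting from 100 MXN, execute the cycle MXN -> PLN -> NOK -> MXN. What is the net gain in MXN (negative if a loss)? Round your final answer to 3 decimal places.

-16.298

100 MXN × 0.1884 = 18.84 PLN
18.84 PLN × 2.828 = 53.27952 NOK
53.27952 NOK × 1.571 = 83.70212592 MXN
Net change: 83.70212592 − 100 = -16.29787408 MXN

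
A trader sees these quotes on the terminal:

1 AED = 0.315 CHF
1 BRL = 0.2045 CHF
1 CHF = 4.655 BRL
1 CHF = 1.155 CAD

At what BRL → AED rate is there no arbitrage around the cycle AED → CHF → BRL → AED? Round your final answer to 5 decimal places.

0.68198

Known legs of the cycle: 0.315 × 4.655 = 1.466325
For no arbitrage the full-cycle product must be 1, so the missing rate is 1 / 1.466325 ≈ 0.6819771.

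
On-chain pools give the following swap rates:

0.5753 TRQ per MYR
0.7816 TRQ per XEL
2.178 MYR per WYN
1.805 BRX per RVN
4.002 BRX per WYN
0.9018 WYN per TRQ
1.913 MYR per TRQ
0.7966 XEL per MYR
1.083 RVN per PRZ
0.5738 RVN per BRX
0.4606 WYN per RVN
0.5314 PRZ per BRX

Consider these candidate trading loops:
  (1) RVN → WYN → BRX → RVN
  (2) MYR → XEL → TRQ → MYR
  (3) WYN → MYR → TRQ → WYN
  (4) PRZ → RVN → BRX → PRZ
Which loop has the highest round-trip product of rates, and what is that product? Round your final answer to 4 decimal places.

(1) 0.4606 × 4.002 × 0.5738 = 1.05770
(2) 0.7966 × 0.7816 × 1.913 = 1.19108
(3) 2.178 × 0.5753 × 0.9018 = 1.12996
(4) 1.083 × 1.805 × 0.5314 = 1.03879
Highest is cycle (2) at 1.1911 (>1, arbitrage).

1.1911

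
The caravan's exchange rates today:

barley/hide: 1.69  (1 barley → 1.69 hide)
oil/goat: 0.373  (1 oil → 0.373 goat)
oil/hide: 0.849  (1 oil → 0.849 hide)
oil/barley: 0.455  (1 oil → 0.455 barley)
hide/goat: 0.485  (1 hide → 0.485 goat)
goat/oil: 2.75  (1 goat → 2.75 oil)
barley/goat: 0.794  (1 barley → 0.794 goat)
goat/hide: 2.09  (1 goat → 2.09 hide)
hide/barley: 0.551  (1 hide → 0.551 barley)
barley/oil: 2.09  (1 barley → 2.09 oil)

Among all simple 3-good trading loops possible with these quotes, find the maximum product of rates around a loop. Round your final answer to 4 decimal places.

oil→hide→goat→oil: 0.849 × 0.485 × 2.75 = 1.13235
oil→barley→goat→oil: 0.455 × 0.794 × 2.75 = 0.99349
oil→hide→barley→oil: 0.849 × 0.551 × 2.09 = 0.97770
barley→goat→hide→barley: 0.794 × 2.09 × 0.551 = 0.91436
Maximum is oil→hide→goat→oil at 1.1324; arbitrage exists.

1.1324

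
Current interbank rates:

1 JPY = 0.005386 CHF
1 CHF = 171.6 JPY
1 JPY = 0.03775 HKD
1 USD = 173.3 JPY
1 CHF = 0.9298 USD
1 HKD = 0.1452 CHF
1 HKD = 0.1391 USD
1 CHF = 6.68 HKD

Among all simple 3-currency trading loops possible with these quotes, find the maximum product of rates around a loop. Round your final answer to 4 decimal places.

CHF→JPY→HKD→CHF: 171.6 × 0.03775 × 0.1452 = 0.94059
HKD→USD→JPY→HKD: 0.1391 × 173.3 × 0.03775 = 0.91000
CHF→USD→JPY→CHF: 0.9298 × 173.3 × 0.005386 = 0.86787
Maximum is CHF→JPY→HKD→CHF at 0.9406; no arbitrage — every cycle loses value.

0.9406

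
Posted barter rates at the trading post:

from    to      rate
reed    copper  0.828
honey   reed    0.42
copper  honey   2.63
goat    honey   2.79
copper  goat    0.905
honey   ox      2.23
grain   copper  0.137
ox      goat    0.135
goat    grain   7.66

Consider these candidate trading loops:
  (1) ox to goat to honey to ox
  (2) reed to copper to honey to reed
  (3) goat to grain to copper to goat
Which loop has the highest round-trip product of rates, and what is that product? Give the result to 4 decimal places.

0.9497

(1) 0.135 × 2.79 × 2.23 = 0.83993
(2) 0.828 × 2.63 × 0.42 = 0.91461
(3) 7.66 × 0.137 × 0.905 = 0.94973
Highest is cycle (3) at 0.9497 (≤1, no arbitrage).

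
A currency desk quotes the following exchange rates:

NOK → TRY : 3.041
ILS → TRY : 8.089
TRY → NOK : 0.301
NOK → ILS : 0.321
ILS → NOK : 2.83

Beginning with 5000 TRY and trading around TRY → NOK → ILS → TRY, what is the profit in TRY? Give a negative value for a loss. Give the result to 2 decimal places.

-1092.16

5000 TRY × 0.301 = 1505 NOK
1505 NOK × 0.321 = 483.105 ILS
483.105 ILS × 8.089 = 3907.836345 TRY
Net change: 3907.836345 − 5000 = -1092.163655 TRY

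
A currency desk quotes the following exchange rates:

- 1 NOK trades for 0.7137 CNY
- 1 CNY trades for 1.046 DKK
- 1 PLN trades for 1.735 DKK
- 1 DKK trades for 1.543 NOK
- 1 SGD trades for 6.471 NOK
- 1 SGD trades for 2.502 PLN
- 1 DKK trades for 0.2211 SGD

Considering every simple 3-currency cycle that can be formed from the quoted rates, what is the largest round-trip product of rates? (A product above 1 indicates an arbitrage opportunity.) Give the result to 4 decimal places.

1.1519

CNY→DKK→NOK→CNY: 1.046 × 1.543 × 0.7137 = 1.15190
SGD→PLN→DKK→SGD: 2.502 × 1.735 × 0.2211 = 0.95979
Maximum is CNY→DKK→NOK→CNY at 1.1519; arbitrage exists.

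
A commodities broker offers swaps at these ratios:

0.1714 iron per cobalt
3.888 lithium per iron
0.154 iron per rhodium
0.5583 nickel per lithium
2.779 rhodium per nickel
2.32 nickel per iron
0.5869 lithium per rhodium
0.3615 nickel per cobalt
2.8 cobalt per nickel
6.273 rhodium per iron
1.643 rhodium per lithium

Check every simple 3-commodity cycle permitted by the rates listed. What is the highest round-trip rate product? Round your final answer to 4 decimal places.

1.1134

nickel→cobalt→iron→nickel: 2.8 × 0.1714 × 2.32 = 1.11341
nickel→rhodium→iron→nickel: 2.779 × 0.154 × 2.32 = 0.99288
rhodium→iron→lithium→rhodium: 0.154 × 3.888 × 1.643 = 0.98375
nickel→rhodium→lithium→nickel: 2.779 × 0.5869 × 0.5583 = 0.91058
Maximum is nickel→cobalt→iron→nickel at 1.1134; arbitrage exists.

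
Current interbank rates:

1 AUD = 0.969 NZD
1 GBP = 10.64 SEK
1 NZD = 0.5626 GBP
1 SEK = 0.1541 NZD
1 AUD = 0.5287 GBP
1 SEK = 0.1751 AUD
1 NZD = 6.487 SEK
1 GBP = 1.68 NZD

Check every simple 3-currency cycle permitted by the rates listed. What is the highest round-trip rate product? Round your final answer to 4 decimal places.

SEK→AUD→NZD→SEK: 0.1751 × 0.969 × 6.487 = 1.10066
SEK→AUD→GBP→SEK: 0.1751 × 0.5287 × 10.64 = 0.98500
SEK→NZD→GBP→SEK: 0.1541 × 0.5626 × 10.64 = 0.92245
Maximum is SEK→AUD→NZD→SEK at 1.1007; arbitrage exists.

1.1007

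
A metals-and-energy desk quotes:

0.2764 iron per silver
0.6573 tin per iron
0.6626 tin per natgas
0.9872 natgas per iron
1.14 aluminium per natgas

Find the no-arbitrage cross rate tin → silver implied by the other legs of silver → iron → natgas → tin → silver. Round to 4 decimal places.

Known legs of the cycle: 0.2764 × 0.9872 × 0.6626 = 0.180798414208
For no arbitrage the full-cycle product must be 1, so the missing rate is 1 / 0.180798414208 ≈ 5.531022.

5.5310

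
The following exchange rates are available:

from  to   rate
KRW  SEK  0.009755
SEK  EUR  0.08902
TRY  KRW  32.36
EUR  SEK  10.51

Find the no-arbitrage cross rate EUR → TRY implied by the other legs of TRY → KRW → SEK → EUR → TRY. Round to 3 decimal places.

Known legs of the cycle: 32.36 × 0.009755 × 0.08902 = 0.028101103636
For no arbitrage the full-cycle product must be 1, so the missing rate is 1 / 0.028101103636 ≈ 35.58579.

35.586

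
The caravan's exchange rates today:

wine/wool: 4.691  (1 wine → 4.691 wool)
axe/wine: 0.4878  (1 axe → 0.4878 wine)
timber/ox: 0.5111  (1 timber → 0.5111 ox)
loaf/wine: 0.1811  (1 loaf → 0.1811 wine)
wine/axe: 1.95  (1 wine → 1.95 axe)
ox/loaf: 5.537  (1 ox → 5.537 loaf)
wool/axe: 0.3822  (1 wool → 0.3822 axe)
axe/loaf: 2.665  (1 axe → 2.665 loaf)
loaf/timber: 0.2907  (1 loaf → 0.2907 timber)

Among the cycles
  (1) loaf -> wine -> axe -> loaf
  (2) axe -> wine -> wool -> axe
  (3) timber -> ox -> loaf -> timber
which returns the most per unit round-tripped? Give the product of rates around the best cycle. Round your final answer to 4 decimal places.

0.9411

(1) 0.1811 × 1.95 × 2.665 = 0.94113
(2) 0.4878 × 4.691 × 0.3822 = 0.87458
(3) 0.5111 × 5.537 × 0.2907 = 0.82267
Highest is cycle (1) at 0.9411 (≤1, no arbitrage).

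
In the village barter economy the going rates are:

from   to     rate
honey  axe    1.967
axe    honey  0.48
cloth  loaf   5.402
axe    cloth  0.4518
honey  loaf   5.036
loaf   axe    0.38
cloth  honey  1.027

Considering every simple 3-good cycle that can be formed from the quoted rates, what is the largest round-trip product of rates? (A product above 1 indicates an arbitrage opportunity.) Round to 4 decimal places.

0.9274

loaf→axe→cloth→loaf: 0.38 × 0.4518 × 5.402 = 0.92744
loaf→axe→honey→loaf: 0.38 × 0.48 × 5.036 = 0.91857
axe→cloth→honey→axe: 0.4518 × 1.027 × 1.967 = 0.91269
Maximum is loaf→axe→cloth→loaf at 0.9274; no arbitrage — every cycle loses value.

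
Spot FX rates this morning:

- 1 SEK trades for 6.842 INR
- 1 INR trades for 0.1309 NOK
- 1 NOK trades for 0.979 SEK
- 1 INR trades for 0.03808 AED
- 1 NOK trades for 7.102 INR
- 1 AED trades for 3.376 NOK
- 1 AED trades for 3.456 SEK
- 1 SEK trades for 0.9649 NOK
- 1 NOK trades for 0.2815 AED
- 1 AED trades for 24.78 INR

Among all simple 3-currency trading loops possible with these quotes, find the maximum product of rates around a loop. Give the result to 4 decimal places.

0.9387

AED→SEK→NOK→AED: 3.456 × 0.9649 × 0.2815 = 0.93872
INR→NOK→AED→INR: 0.1309 × 0.2815 × 24.78 = 0.91310
INR→AED→NOK→INR: 0.03808 × 3.376 × 7.102 = 0.91302
INR→AED→SEK→INR: 0.03808 × 3.456 × 6.842 = 0.90044
INR→NOK→SEK→INR: 0.1309 × 0.979 × 6.842 = 0.87681
Maximum is AED→SEK→NOK→AED at 0.9387; no arbitrage — every cycle loses value.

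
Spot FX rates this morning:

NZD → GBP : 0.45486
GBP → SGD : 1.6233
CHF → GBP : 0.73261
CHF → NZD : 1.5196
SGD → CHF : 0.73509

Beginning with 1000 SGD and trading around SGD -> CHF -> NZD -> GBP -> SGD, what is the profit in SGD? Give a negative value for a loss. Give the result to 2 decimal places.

-175.20

1000 SGD × 0.73509 = 735.09 CHF
735.09 CHF × 1.5196 = 1117.042764 NZD
1117.042764 NZD × 0.45486 = 508.09807163304 GBP
508.09807163304 GBP × 1.6233 = 824.795599681913832 SGD
Net change: 824.795599681913832 − 1000 = -175.204400318086168 SGD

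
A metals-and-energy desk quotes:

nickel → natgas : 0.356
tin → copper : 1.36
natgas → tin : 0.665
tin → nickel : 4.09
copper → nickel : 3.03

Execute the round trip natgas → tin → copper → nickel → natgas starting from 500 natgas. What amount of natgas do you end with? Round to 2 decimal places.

500 natgas × 0.665 = 332.5 tin
332.5 tin × 1.36 = 452.2 copper
452.2 copper × 3.03 = 1370.166 nickel
1370.166 nickel × 0.356 = 487.779096 natgas

487.78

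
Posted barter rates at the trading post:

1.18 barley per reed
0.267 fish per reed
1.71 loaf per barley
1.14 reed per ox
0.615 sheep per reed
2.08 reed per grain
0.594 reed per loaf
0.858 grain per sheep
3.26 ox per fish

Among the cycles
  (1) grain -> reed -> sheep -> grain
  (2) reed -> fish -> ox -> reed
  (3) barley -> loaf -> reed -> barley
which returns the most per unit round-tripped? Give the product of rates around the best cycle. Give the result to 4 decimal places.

(1) 2.08 × 0.615 × 0.858 = 1.09755
(2) 0.267 × 3.26 × 1.14 = 0.99228
(3) 1.71 × 0.594 × 1.18 = 1.19857
Highest is cycle (3) at 1.1986 (>1, arbitrage).

1.1986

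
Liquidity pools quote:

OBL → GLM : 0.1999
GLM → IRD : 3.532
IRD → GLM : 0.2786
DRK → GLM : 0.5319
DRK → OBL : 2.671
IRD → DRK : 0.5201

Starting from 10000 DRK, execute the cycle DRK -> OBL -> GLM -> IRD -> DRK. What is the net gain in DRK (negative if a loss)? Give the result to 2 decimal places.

10000 DRK × 2.671 = 26710 OBL
26710 OBL × 0.1999 = 5339.329 GLM
5339.329 GLM × 3.532 = 18858.510028 IRD
18858.510028 IRD × 0.5201 = 9808.3110655628 DRK
Net change: 9808.3110655628 − 10000 = -191.6889344372 DRK

-191.69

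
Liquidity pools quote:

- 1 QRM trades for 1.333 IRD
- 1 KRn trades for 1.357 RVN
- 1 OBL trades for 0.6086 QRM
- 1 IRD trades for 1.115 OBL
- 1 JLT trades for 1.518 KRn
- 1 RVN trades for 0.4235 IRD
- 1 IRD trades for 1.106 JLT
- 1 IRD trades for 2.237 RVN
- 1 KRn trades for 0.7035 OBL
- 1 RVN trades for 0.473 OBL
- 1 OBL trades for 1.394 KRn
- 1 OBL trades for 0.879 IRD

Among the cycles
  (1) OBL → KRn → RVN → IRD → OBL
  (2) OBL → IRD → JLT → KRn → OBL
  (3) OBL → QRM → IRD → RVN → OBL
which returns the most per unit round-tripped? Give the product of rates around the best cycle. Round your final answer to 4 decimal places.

(1) 1.394 × 1.357 × 0.4235 × 1.115 = 0.89325
(2) 0.879 × 1.106 × 1.518 × 0.7035 = 1.03820
(3) 0.6086 × 1.333 × 2.237 × 0.473 = 0.85840
Highest is cycle (2) at 1.0382 (>1, arbitrage).

1.0382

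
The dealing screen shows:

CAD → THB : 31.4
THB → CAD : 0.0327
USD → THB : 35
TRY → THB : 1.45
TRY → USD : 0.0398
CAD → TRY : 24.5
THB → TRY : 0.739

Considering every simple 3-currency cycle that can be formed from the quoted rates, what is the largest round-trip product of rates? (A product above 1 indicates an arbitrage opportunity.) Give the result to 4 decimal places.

1.1617

CAD→TRY→THB→CAD: 24.5 × 1.45 × 0.0327 = 1.16167
TRY→USD→THB→TRY: 0.0398 × 35 × 0.739 = 1.02943
Maximum is CAD→TRY→THB→CAD at 1.1617; arbitrage exists.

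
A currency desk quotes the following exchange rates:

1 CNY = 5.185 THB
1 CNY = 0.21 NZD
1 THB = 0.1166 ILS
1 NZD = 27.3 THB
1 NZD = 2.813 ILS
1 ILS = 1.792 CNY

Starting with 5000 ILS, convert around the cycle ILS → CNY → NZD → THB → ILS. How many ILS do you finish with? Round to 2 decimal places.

5000 ILS × 1.792 = 8960 CNY
8960 CNY × 0.21 = 1881.6 NZD
1881.6 NZD × 27.3 = 51367.68 THB
51367.68 THB × 0.1166 = 5989.471488 ILS

5989.47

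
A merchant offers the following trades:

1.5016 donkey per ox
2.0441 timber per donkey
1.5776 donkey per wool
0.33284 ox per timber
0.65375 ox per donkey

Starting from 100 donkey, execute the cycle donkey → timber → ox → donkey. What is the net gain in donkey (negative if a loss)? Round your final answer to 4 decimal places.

100 donkey × 2.0441 = 204.41 timber
204.41 timber × 0.33284 = 68.0358244 ox
68.0358244 ox × 1.5016 = 102.16259391904 donkey
Net change: 102.16259391904 − 100 = 2.16259391904 donkey

2.1626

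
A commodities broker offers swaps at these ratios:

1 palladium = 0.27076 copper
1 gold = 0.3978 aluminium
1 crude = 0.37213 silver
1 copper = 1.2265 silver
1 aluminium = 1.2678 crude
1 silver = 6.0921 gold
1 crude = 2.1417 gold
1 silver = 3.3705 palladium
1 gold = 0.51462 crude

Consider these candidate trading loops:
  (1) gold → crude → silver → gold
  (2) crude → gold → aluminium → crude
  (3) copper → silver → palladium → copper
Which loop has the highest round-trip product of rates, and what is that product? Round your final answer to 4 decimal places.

1.1667

(1) 0.51462 × 0.37213 × 6.0921 = 1.16667
(2) 2.1417 × 0.3978 × 1.2678 = 1.08013
(3) 1.2265 × 3.3705 × 0.27076 = 1.11930
Highest is cycle (1) at 1.1667 (>1, arbitrage).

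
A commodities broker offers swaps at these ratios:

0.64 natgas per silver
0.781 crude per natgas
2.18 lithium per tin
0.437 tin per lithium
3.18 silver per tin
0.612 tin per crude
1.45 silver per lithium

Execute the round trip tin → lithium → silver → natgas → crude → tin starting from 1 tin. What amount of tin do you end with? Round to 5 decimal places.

1 tin × 2.18 = 2.18 lithium
2.18 lithium × 1.45 = 3.161 silver
3.161 silver × 0.64 = 2.02304 natgas
2.02304 natgas × 0.781 = 1.57999424 crude
1.57999424 crude × 0.612 = 0.96695647488 tin

0.96696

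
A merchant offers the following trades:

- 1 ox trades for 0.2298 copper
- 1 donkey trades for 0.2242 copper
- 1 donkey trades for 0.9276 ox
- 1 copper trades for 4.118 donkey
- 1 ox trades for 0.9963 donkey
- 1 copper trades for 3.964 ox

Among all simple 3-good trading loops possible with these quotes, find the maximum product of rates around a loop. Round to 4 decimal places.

0.8854

copper→ox→donkey→copper: 3.964 × 0.9963 × 0.2242 = 0.88544
copper→donkey→ox→copper: 4.118 × 0.9276 × 0.2298 = 0.87780
Maximum is copper→ox→donkey→copper at 0.8854; no arbitrage — every cycle loses value.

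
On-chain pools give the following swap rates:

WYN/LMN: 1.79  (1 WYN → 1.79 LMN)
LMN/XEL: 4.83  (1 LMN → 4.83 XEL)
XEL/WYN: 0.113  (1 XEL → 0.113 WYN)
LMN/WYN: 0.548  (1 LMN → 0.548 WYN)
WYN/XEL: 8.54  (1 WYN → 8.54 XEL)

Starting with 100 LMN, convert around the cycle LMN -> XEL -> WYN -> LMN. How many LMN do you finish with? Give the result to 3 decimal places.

100 LMN × 4.83 = 483 XEL
483 XEL × 0.113 = 54.579 WYN
54.579 WYN × 1.79 = 97.69641 LMN

97.696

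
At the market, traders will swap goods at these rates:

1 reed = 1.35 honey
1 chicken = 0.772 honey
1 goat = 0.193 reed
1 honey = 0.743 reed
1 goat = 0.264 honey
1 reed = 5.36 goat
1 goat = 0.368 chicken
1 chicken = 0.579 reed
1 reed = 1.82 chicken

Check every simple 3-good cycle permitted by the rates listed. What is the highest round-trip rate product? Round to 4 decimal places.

1.1421

goat→chicken→reed→goat: 0.368 × 0.579 × 5.36 = 1.14207
goat→honey→reed→goat: 0.264 × 0.743 × 5.36 = 1.05137
reed→chicken→honey→reed: 1.82 × 0.772 × 0.743 = 1.04394
Maximum is goat→chicken→reed→goat at 1.1421; arbitrage exists.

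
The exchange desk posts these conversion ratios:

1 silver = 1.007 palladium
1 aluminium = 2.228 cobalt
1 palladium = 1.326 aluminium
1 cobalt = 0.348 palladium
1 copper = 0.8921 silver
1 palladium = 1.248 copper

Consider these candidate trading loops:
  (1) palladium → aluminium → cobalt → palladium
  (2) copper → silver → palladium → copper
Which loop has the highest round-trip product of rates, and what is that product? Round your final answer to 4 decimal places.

1.1211

(1) 1.326 × 2.228 × 0.348 = 1.02811
(2) 0.8921 × 1.007 × 1.248 = 1.12113
Highest is cycle (2) at 1.1211 (>1, arbitrage).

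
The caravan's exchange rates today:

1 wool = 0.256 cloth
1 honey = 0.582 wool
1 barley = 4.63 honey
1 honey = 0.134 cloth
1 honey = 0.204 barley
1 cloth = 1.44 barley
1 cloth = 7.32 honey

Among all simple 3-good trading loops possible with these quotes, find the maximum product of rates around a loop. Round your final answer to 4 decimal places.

1.0906

wool→cloth→honey→wool: 0.256 × 7.32 × 0.582 = 1.09062
barley→honey→cloth→barley: 4.63 × 0.134 × 1.44 = 0.89340
Maximum is wool→cloth→honey→wool at 1.0906; arbitrage exists.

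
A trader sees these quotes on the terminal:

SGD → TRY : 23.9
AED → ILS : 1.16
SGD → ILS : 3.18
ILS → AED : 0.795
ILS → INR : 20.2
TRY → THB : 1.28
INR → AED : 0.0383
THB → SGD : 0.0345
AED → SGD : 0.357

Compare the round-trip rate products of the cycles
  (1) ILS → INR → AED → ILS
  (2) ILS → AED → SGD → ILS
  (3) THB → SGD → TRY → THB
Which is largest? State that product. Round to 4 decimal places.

(1) 20.2 × 0.0383 × 1.16 = 0.89745
(2) 0.795 × 0.357 × 3.18 = 0.90253
(3) 0.0345 × 23.9 × 1.28 = 1.05542
Highest is cycle (3) at 1.0554 (>1, arbitrage).

1.0554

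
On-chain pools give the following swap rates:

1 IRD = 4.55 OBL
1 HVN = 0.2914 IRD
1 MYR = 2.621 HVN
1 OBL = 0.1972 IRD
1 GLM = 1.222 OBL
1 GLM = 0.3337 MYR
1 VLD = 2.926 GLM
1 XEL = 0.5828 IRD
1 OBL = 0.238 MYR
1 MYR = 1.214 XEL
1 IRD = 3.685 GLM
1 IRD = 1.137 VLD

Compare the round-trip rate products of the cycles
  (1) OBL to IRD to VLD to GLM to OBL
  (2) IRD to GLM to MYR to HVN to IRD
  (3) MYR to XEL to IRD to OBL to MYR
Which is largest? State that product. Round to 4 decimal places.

(1) 0.1972 × 1.137 × 2.926 × 1.222 = 0.80170
(2) 3.685 × 0.3337 × 2.621 × 0.2914 = 0.93918
(3) 1.214 × 0.5828 × 4.55 × 0.238 = 0.76617
Highest is cycle (2) at 0.9392 (≤1, no arbitrage).

0.9392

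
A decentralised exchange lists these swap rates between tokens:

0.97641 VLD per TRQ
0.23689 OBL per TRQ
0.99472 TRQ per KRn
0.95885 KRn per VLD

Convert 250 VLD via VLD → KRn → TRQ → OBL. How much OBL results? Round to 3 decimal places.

56.486

250 VLD × 0.95885 = 239.7125 KRn
239.7125 KRn × 0.99472 = 238.446818 TRQ
238.446818 TRQ × 0.23689 = 56.48566671602 OBL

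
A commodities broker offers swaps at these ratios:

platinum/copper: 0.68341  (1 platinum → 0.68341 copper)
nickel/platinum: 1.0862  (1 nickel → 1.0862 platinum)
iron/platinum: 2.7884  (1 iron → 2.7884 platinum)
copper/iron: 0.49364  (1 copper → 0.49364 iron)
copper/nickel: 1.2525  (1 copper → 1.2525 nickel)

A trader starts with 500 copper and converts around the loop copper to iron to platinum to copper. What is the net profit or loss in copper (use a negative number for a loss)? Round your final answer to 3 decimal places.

-29.655

500 copper × 0.49364 = 246.82 iron
246.82 iron × 2.7884 = 688.232888 platinum
688.232888 platinum × 0.68341 = 470.34523798808 copper
Net change: 470.34523798808 − 500 = -29.65476201192 copper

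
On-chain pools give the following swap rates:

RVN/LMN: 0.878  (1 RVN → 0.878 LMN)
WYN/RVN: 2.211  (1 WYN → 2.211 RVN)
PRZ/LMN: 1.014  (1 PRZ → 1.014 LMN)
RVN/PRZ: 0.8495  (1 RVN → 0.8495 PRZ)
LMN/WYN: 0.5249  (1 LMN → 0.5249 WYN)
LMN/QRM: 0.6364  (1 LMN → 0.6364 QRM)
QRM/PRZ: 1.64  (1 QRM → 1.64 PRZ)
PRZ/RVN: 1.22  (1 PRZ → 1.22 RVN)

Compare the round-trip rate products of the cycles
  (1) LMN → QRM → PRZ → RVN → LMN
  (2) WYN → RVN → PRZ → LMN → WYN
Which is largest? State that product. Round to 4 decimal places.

1.1180

(1) 0.6364 × 1.64 × 1.22 × 0.878 = 1.11797
(2) 2.211 × 0.8495 × 1.014 × 0.5249 = 0.99969
Highest is cycle (1) at 1.1180 (>1, arbitrage).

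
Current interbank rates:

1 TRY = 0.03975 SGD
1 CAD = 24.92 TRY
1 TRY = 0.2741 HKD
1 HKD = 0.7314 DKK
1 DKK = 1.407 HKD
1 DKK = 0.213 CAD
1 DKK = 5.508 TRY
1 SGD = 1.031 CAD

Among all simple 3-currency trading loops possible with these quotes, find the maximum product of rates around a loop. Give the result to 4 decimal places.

HKD→DKK→TRY→HKD: 0.7314 × 5.508 × 0.2741 = 1.10423
CAD→TRY→SGD→CAD: 24.92 × 0.03975 × 1.031 = 1.02128
Maximum is HKD→DKK→TRY→HKD at 1.1042; arbitrage exists.

1.1042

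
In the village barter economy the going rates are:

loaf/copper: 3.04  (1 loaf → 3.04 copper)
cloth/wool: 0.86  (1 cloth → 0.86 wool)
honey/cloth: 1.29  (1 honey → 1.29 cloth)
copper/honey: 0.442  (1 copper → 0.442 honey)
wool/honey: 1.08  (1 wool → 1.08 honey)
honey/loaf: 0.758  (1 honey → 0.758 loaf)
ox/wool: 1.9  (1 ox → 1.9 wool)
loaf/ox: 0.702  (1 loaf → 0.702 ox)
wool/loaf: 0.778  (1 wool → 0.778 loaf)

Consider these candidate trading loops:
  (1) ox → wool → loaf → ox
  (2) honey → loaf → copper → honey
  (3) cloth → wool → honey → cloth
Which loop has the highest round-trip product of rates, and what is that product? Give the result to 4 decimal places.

1.1982

(1) 1.9 × 0.778 × 0.702 = 1.03770
(2) 0.758 × 3.04 × 0.442 = 1.01851
(3) 0.86 × 1.08 × 1.29 = 1.19815
Highest is cycle (3) at 1.1982 (>1, arbitrage).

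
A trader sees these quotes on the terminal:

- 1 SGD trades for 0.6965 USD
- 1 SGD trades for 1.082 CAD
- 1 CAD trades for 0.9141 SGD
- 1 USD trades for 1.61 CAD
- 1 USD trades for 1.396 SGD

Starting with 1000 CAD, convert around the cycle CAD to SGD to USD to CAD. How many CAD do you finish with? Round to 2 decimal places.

1025.04

1000 CAD × 0.9141 = 914.1 SGD
914.1 SGD × 0.6965 = 636.67065 USD
636.67065 USD × 1.61 = 1025.0397465 CAD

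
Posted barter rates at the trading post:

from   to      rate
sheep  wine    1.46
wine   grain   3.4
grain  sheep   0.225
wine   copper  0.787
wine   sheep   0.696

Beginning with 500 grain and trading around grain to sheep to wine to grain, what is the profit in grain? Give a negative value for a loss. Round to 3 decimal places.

58.450

500 grain × 0.225 = 112.5 sheep
112.5 sheep × 1.46 = 164.25 wine
164.25 wine × 3.4 = 558.45 grain
Net change: 558.45 − 500 = 58.45 grain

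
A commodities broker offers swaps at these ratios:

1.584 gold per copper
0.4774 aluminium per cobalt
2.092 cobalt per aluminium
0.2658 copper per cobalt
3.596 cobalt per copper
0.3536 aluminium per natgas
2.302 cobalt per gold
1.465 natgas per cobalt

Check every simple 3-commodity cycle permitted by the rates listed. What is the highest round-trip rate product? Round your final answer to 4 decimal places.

cobalt→natgas→aluminium→cobalt: 1.465 × 0.3536 × 2.092 = 1.08371
cobalt→copper→gold→cobalt: 0.2658 × 1.584 × 2.302 = 0.96920
Maximum is cobalt→natgas→aluminium→cobalt at 1.0837; arbitrage exists.

1.0837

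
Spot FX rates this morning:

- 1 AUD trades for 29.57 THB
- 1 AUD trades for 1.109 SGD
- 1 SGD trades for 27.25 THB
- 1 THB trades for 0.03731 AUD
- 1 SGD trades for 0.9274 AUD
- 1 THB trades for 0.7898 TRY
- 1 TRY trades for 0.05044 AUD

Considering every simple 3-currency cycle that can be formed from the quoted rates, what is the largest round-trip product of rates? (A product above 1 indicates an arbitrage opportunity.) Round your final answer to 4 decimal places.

THB→TRY→AUD→THB: 0.7898 × 0.05044 × 29.57 = 1.17800
THB→AUD→SGD→THB: 0.03731 × 1.109 × 27.25 = 1.12752
Maximum is THB→TRY→AUD→THB at 1.1780; arbitrage exists.

1.1780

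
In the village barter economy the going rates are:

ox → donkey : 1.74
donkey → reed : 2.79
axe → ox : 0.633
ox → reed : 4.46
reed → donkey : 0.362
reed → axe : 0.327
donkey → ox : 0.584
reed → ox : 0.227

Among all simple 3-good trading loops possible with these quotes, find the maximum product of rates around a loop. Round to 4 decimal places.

reed→ox→donkey→reed: 0.227 × 1.74 × 2.79 = 1.10199
reed→donkey→ox→reed: 0.362 × 0.584 × 4.46 = 0.94288
axe→ox→reed→axe: 0.633 × 4.46 × 0.327 = 0.92318
Maximum is reed→ox→donkey→reed at 1.1020; arbitrage exists.

1.1020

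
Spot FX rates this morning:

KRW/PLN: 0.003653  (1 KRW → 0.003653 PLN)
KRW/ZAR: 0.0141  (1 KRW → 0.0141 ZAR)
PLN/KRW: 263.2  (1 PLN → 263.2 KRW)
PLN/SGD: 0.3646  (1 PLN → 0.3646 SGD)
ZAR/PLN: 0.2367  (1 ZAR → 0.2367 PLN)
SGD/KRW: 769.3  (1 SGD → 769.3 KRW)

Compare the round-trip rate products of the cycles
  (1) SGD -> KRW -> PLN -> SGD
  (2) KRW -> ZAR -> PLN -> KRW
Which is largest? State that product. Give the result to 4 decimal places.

(1) 769.3 × 0.003653 × 0.3646 = 1.02462
(2) 0.0141 × 0.2367 × 263.2 = 0.87842
Highest is cycle (1) at 1.0246 (>1, arbitrage).

1.0246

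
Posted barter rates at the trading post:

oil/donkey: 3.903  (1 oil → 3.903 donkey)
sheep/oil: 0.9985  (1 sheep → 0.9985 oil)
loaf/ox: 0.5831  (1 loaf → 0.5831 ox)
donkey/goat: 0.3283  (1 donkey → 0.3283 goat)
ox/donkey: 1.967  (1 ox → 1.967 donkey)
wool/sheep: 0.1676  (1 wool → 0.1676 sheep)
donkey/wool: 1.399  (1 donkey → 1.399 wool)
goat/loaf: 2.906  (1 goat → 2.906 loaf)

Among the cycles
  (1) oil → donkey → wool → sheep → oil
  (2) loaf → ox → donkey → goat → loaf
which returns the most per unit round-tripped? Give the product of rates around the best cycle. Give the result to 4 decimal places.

1.0942

(1) 3.903 × 1.399 × 0.1676 × 0.9985 = 0.91377
(2) 0.5831 × 1.967 × 0.3283 × 2.906 = 1.09424
Highest is cycle (2) at 1.0942 (>1, arbitrage).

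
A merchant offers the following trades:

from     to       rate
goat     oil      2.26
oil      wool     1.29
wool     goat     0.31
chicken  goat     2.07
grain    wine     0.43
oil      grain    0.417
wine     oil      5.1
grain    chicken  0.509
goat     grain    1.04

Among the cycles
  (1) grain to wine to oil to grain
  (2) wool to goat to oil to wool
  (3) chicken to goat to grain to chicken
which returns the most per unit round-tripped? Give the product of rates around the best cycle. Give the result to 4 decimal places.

1.0958

(1) 0.43 × 5.1 × 0.417 = 0.91448
(2) 0.31 × 2.26 × 1.29 = 0.90377
(3) 2.07 × 1.04 × 0.509 = 1.09578
Highest is cycle (3) at 1.0958 (>1, arbitrage).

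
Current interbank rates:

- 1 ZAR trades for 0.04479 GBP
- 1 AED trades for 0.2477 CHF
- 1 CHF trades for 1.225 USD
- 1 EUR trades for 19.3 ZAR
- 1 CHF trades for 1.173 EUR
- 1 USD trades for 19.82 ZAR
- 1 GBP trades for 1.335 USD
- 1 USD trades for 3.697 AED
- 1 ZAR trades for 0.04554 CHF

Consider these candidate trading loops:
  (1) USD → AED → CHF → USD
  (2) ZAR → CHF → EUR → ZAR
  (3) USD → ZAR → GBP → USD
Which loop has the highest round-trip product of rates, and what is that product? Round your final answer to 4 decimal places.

1.1851

(1) 3.697 × 0.2477 × 1.225 = 1.12179
(2) 0.04554 × 1.173 × 19.3 = 1.03098
(3) 19.82 × 0.04479 × 1.335 = 1.18513
Highest is cycle (3) at 1.1851 (>1, arbitrage).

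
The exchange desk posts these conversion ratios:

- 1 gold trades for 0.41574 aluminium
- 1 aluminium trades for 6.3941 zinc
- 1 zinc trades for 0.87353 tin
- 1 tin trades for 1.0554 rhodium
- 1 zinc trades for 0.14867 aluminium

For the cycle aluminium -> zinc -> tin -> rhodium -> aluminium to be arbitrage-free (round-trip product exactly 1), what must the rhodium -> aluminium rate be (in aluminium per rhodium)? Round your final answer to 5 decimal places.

Known legs of the cycle: 6.3941 × 0.87353 × 1.0554 = 5.8948714477842
For no arbitrage the full-cycle product must be 1, so the missing rate is 1 / 5.8948714477842 ≈ 0.1696390.

0.16964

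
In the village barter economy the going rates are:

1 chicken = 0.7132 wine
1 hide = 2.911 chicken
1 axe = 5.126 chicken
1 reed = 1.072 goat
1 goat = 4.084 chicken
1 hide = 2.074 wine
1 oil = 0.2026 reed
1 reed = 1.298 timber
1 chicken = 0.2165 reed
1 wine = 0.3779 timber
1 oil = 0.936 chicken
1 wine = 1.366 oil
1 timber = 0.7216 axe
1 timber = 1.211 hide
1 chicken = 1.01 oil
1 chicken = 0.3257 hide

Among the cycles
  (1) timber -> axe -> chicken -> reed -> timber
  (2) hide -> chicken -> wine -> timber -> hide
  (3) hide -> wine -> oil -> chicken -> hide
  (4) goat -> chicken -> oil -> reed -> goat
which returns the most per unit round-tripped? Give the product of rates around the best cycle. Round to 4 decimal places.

(1) 0.7216 × 5.126 × 0.2165 × 1.298 = 1.03946
(2) 2.911 × 0.7132 × 0.3779 × 1.211 = 0.95011
(3) 2.074 × 1.366 × 0.936 × 0.3257 = 0.86368
(4) 4.084 × 1.01 × 0.2026 × 1.072 = 0.89586
Highest is cycle (1) at 1.0395 (>1, arbitrage).

1.0395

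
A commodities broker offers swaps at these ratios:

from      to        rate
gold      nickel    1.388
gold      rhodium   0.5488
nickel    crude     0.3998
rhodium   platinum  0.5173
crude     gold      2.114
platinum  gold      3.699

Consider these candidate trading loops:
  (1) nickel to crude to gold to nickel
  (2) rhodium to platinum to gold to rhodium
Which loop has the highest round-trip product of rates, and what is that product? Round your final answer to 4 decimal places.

(1) 0.3998 × 2.114 × 1.388 = 1.17311
(2) 0.5173 × 3.699 × 0.5488 = 1.05012
Highest is cycle (1) at 1.1731 (>1, arbitrage).

1.1731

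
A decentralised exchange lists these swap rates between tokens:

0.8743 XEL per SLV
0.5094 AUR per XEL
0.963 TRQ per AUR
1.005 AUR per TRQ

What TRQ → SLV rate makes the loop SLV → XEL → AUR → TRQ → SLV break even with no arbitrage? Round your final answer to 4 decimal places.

2.3316

Known legs of the cycle: 0.8743 × 0.5094 × 0.963 = 0.42888978846
For no arbitrage the full-cycle product must be 1, so the missing rate is 1 / 0.42888978846 ≈ 2.331601.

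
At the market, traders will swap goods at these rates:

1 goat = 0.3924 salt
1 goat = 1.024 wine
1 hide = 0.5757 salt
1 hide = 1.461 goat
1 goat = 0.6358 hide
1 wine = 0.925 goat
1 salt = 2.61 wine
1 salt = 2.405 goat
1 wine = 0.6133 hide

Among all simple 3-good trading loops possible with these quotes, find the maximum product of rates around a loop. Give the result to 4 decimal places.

0.9474

wine→goat→salt→wine: 0.925 × 0.3924 × 2.61 = 0.94735
wine→hide→salt→wine: 0.6133 × 0.5757 × 2.61 = 0.92153
wine→hide→goat→wine: 0.6133 × 1.461 × 1.024 = 0.91754
salt→goat→hide→salt: 2.405 × 0.6358 × 0.5757 = 0.88030
Maximum is wine→goat→salt→wine at 0.9474; no arbitrage — every cycle loses value.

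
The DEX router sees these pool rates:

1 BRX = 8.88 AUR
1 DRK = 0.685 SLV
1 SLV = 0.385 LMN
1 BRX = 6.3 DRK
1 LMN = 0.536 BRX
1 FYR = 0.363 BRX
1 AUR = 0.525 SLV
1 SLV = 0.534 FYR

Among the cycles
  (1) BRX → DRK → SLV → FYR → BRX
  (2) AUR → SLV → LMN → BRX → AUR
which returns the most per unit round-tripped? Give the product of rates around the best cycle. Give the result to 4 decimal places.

(1) 6.3 × 0.685 × 0.534 × 0.363 = 0.83653
(2) 0.525 × 0.385 × 0.536 × 8.88 = 0.96205
Highest is cycle (2) at 0.9621 (≤1, no arbitrage).

0.9621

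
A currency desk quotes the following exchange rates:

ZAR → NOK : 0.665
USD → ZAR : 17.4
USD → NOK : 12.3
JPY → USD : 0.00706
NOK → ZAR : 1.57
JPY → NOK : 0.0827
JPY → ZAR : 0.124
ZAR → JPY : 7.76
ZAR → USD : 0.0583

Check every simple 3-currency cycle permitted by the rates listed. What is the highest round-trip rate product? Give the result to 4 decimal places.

1.1258

NOK→ZAR→USD→NOK: 1.57 × 0.0583 × 12.3 = 1.12583
JPY→NOK→ZAR→JPY: 0.0827 × 1.57 × 7.76 = 1.00755
JPY→USD→ZAR→JPY: 0.00706 × 17.4 × 7.76 = 0.95327
Maximum is NOK→ZAR→USD→NOK at 1.1258; arbitrage exists.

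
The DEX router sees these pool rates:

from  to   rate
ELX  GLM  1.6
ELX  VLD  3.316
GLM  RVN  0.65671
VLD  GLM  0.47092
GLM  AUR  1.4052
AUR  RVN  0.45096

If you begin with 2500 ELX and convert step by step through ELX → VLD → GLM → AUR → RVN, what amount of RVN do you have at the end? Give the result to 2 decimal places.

2473.88

2500 ELX × 3.316 = 8290 VLD
8290 VLD × 0.47092 = 3903.9268 GLM
3903.9268 GLM × 1.4052 = 5485.79793936 AUR
5485.79793936 AUR × 0.45096 = 2473.8754387337856 RVN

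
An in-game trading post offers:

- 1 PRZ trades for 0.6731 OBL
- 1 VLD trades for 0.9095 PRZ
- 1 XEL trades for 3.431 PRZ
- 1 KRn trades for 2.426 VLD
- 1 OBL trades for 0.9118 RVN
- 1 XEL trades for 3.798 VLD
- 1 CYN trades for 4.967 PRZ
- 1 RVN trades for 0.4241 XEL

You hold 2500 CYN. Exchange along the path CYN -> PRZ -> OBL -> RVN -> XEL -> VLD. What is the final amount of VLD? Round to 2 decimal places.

2500 CYN × 4.967 = 12417.5 PRZ
12417.5 PRZ × 0.6731 = 8358.21925 OBL
8358.21925 OBL × 0.9118 = 7621.02431215 RVN
7621.02431215 RVN × 0.4241 = 3232.076410782815 XEL
3232.076410782815 XEL × 3.798 = 12275.42620815313137 VLD

12275.43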